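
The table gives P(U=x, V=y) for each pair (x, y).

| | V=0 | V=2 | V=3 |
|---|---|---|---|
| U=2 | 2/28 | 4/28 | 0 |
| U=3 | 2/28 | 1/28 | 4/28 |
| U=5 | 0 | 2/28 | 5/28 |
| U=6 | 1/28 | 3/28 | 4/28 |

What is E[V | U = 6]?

9/4

P(U = 6) = 2/7.
Σ V·P over the event = 0·(1/28) + 2·(3/28) + 3·(4/28) = 9/14.
E[V | U = 6] = (9/14) / (2/7) = 9/4.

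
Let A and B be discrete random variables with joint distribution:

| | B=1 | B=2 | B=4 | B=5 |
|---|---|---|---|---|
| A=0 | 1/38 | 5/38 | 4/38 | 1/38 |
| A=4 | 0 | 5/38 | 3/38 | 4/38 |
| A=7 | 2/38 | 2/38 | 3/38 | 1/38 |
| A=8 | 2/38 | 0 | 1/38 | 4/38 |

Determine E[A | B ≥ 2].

P(B ≥ 2) = 33/38.
Summing A·P(A=x,B=y) over the conditioning event gives 65/19.
E[A | B ≥ 2] = (65/19) / (33/38) = 130/33.

130/33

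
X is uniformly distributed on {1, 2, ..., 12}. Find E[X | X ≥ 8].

10

Given X ≥ 8, X is equally likely to be any of {8, 9, 10, 11, 12}.
E[X | X ≥ 8] = (8 + 9 + 10 + 11 + 12) / 5 = 10.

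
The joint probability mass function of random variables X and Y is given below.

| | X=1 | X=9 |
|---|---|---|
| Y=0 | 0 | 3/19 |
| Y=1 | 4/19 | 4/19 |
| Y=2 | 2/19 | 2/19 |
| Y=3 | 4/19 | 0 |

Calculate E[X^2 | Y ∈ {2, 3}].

P(Y ∈ {2, 3}) = 8/19.
Σ X^2·P over the event = 1·(2/19) + 1·(4/19) + 81·(2/19) = 168/19.
E[X^2 | Y ∈ {2, 3}] = (168/19) / (8/19) = 21.

21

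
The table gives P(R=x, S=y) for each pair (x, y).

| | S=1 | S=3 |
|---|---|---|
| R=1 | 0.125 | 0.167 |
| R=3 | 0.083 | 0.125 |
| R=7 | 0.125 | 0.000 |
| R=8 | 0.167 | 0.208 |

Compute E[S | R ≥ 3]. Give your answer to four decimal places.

1.9407

P(R ≥ 3) = 0.708.
Σ S·P over the event = 1·(0.083) + 3·(0.125) + 1·(0.125) + 1·(0.167) + 3·(0.208) = 1.374.
E[S | R ≥ 3] = (1.374) / (0.708) = 1.9407.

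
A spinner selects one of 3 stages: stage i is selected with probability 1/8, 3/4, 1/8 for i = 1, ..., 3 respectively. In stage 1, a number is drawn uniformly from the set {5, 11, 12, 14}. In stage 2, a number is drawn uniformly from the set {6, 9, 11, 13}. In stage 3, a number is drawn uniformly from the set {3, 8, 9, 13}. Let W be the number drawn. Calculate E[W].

E[W | stage 1] = (5+11+12+14)/4 = 21/2.
E[W | stage 2] = (6+9+11+13)/4 = 39/4.
E[W | stage 3] = (3+8+9+13)/4 = 33/4.
E[W] = (1/8)·(21/2) + (3/4)·(39/4) + (1/8)·(33/4) = 309/32.

309/32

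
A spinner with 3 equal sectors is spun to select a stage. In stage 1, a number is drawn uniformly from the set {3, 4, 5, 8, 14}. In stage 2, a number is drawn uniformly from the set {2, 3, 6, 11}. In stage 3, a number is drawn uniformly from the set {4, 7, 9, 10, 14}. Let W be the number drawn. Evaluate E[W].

E[W | stage 1] = (3+4+5+8+14)/5 = 34/5.
E[W | stage 2] = (2+3+6+11)/4 = 11/2.
E[W | stage 3] = (4+7+9+10+14)/5 = 44/5.
E[W] = (1/3)·(34/5) + (1/3)·(11/2) + (1/3)·(44/5) = 211/30.

211/30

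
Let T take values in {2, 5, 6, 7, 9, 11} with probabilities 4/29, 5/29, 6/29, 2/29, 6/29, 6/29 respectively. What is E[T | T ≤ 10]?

137/23

P(T ≤ 10) = 23/29.
Σ over the event: 2·4/29 + 5·5/29 + 6·6/29 + 7·2/29 + 9·6/29 = 137/29.
E[T | T ≤ 10] = (137/29) / (23/29) = 137/23.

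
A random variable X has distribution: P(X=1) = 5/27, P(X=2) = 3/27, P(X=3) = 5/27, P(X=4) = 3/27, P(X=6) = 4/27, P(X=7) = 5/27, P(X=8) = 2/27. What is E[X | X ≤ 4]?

P(X ≤ 4) = 16/27.
Σ over the event: 1·5/27 + 2·1/9 + 3·5/27 + 4·1/9 = 38/27.
E[X | X ≤ 4] = (38/27) / (16/27) = 19/8.

19/8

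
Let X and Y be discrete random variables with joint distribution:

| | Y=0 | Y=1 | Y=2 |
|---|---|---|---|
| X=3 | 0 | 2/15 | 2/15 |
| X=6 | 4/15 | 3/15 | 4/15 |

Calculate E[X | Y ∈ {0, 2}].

27/5

P(Y ∈ {0, 2}) = 2/3.
Σ X·P over the event = 3·(2/15) + 6·(4/15) + 6·(4/15) = 18/5.
E[X | Y ∈ {0, 2}] = (18/5) / (2/3) = 27/5.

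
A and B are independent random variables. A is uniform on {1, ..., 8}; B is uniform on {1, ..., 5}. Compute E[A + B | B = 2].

Outcomes with B = 2: (1,2), (2,2), (3,2), (4,2), (5,2), (6,2), (7,2), (8,2), each with probability 1/40.
E[A + B | B = 2] = (3 + 4 + 5 + 6 + 7 + 8 + 9 + 10) / 8 = 13/2.

13/2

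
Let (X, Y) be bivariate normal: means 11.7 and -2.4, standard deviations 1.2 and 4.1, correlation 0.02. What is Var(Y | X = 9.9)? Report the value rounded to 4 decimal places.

Var(Y | X=x) = (1 − ρ²)·σ_Y².
Var(Y | X=9.9) = (4.1)²·(1 − (0.02)²) = 16.81·0.9996 = 16.8033.

16.8033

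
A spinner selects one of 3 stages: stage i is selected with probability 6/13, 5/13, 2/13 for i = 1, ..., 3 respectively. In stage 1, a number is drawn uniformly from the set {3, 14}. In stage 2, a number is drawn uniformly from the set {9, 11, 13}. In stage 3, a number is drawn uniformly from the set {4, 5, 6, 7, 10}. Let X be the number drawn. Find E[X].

E[X | stage 1] = (3+14)/2 = 17/2.
E[X | stage 2] = (9+11+13)/3 = 11.
E[X | stage 3] = (4+5+6+7+10)/5 = 32/5.
E[X] = (6/13)·(17/2) + (5/13)·(11) + (2/13)·(32/5) = 594/65.

594/65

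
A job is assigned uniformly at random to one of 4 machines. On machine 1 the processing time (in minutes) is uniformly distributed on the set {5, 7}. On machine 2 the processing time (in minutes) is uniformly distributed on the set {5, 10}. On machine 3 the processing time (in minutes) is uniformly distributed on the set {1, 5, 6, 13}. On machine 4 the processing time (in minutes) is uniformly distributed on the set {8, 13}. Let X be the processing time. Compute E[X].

121/16

E[X | machine 1] = (5+7)/2 = 6.
E[X | machine 2] = (5+10)/2 = 15/2.
E[X | machine 3] = (1+5+6+13)/4 = 25/4.
E[X | machine 4] = (8+13)/2 = 21/2.
By the law of total expectation,
E[X] = (1/4)·(6) + (1/4)·(15/2) + (1/4)·(25/4) + (1/4)·(21/2) = 121/16.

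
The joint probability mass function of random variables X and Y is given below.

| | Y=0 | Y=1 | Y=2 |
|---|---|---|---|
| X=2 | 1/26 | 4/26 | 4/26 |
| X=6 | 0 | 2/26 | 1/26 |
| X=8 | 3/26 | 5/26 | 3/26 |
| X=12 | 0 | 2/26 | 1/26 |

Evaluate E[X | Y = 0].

13/2

P(Y = 0) = 2/13.
Summing X·P(X=x,Y=y) over the conditioning event gives 1.
E[X | Y = 0] = (1) / (2/13) = 13/2.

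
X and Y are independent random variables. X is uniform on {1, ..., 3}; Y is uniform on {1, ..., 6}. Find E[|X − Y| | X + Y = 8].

Outcomes with X + Y = 8: (2,6), (3,5), each with probability 1/18.
E[|X − Y| | X + Y = 8] = (4 + 2) / 2 = 3.

3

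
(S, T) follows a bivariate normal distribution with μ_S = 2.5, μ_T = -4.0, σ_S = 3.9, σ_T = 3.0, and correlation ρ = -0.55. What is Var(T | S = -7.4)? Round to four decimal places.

6.2775

For a bivariate normal, Var(T | S=x) = σ_T²(1 − ρ²).
Var(T | S=-7.4) = (3.0)²·(1 − (-0.55)²) = 9·0.6975 = 6.2775.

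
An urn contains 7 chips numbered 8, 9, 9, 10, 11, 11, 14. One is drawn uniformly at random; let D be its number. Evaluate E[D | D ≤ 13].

29/3

P(D ≤ 13) = 6/7.
Σ over the event: 8·1/7 + 9·2/7 + 10·1/7 + 11·2/7 = 58/7.
E[D | D ≤ 13] = (58/7) / (6/7) = 29/3.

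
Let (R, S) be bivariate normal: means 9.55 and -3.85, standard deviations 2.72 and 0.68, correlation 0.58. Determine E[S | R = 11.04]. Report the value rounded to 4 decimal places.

For a bivariate normal, E[S | R=x] = μ_S + ρ·(σ_S/σ_R)·(x − μ_R).
E[S | R=11.04] = -3.85 + (0.58)·(0.68/2.72)·(11.04 − (9.55)) = -3.85 + (0.145)·(1.49) = -3.6340.

-3.6340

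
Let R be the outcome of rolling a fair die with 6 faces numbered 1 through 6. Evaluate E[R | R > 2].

Given R > 2, R is equally likely to be any of {3, 4, 5, 6}.
E[R | R > 2] = (3 + 4 + 5 + 6) / 4 = 9/2.

9/2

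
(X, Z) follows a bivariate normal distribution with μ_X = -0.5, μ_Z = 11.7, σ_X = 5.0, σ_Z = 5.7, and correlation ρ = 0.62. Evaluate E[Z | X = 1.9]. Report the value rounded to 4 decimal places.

13.3963

E[Z | X=x] = μ_Z + ρ(σ_Z/σ_X)(x − μ_X) for jointly normal variables.
E[Z | X=1.9] = 11.7 + (0.62)·(5.7/5.0)·(1.9 − (-0.5)) = 11.7 + (0.7068)·(2.4) = 13.3963.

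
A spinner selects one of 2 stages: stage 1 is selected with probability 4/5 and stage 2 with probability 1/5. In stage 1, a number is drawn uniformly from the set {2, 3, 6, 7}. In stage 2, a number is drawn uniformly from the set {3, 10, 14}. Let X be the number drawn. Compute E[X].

27/5

E[X | stage 1] = (2+3+6+7)/4 = 9/2.
E[X | stage 2] = (3+10+14)/3 = 9.
E[X] = (4/5)·(9/2) + (1/5)·(9) = 27/5.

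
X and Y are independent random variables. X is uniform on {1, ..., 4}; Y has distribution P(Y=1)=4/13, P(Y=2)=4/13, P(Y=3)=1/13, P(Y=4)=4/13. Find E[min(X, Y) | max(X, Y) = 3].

18/11

P(max(X, Y) = 3) = 11/52.
Summing min(X,Y)·P(x,y) over outcomes with max(X, Y) = 3 gives 9/26.
E[min(X, Y) | max(X, Y) = 3] = (9/26) / (11/52) = 18/11.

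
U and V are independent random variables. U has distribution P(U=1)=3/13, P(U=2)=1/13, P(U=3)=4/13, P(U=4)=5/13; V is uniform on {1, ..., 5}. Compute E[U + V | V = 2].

63/13

P(V = 2) = 1/5.
Summing (U+V)·P(x,y) over outcomes with V = 2 gives 63/65.
E[U + V | V = 2] = (63/65) / (1/5) = 63/13.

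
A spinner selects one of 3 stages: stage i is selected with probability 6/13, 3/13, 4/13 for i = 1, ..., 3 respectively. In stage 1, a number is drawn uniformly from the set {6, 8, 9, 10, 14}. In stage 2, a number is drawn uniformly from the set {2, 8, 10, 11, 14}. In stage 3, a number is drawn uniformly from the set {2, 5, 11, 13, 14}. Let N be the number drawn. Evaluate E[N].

E[N | stage 1] = (6+8+9+10+14)/5 = 47/5.
E[N | stage 2] = (2+8+10+11+14)/5 = 9.
E[N | stage 3] = (2+5+11+13+14)/5 = 9.
By the law of total expectation,
E[N] = (6/13)·(47/5) + (3/13)·(9) + (4/13)·(9) = 597/65.

597/65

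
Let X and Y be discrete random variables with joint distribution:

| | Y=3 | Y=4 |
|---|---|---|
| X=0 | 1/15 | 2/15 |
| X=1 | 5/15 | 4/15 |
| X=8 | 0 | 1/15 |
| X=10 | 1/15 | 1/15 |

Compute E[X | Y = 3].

15/7

P(Y = 3) = 7/15.
Σ X·P over the event = 0·(1/15) + 1·(5/15) + 10·(1/15) = 1.
E[X | Y = 3] = (1) / (7/15) = 15/7.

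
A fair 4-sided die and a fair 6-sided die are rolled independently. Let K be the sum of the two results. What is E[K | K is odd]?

P(K is odd) = 1/2.
Σ over the event: 3·1/12 + 5·1/6 + 7·1/6 + 9·1/12 = 3.
E[K | K is odd] = (3) / (1/2) = 6.

6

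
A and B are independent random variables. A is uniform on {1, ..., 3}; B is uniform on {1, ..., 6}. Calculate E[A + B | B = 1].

Outcomes with B = 1: (1,1), (2,1), (3,1), each with probability 1/18.
E[A + B | B = 1] = (2 + 3 + 4) / 3 = 3.

3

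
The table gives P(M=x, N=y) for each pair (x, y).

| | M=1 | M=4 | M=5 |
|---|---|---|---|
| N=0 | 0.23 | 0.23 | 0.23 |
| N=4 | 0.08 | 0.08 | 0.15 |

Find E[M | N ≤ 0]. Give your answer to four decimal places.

3.3333

P(N ≤ 0) = 0.69.
Σ M·P over the event = 1·(0.23) + 4·(0.23) + 5·(0.23) = 2.30.
E[M | N ≤ 0] = (2.30) / (0.69) = 3.3333.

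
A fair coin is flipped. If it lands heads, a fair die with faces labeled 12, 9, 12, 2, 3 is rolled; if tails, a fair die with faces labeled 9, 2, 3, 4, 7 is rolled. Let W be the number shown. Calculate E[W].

63/10

E[W | heads] = (12+9+12+2+3)/5 = 38/5.
E[W | tails] = (9+2+3+4+7)/5 = 5.
E[W] = (1/2)·(38/5) + (1/2)·(5) = 63/10.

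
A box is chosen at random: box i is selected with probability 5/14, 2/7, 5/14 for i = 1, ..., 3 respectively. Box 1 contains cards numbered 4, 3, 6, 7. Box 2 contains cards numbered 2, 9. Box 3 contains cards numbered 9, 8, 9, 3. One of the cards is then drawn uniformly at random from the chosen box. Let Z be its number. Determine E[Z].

333/56

E[Z | box 1] = (4+3+6+7)/4 = 5.
E[Z | box 2] = (2+9)/2 = 11/2.
E[Z | box 3] = (9+8+9+3)/4 = 29/4.
By the law of total expectation,
E[Z] = (5/14)·(5) + (2/7)·(11/2) + (5/14)·(29/4) = 333/56.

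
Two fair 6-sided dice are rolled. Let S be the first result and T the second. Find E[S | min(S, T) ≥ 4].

Outcomes with min(S, T) ≥ 4: (4,4), (4,5), (4,6), (5,4), (5,5), (5,6), (6,4), (6,5), (6,6), each with probability 1/36.
E[S | min(S, T) ≥ 4] = (4 + 4 + 4 + 5 + 5 + 5 + 6 + 6 + 6) / 9 = 5.

5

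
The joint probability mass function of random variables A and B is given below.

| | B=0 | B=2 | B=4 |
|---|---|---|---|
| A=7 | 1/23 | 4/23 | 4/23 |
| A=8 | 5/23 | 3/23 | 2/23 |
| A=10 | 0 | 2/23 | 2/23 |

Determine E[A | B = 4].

P(B = 4) = 8/23.
Σ A·P over the event = 7·(4/23) + 8·(2/23) + 10·(2/23) = 64/23.
E[A | B = 4] = (64/23) / (8/23) = 8.

8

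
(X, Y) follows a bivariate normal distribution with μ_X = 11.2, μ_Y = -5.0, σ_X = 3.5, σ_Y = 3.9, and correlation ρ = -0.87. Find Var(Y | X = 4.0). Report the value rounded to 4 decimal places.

3.6976

The conditional variance in a bivariate normal is σ_Y²(1 − ρ²), independent of x.
Var(Y | X=4.0) = (3.9)²·(1 − (-0.87)²) = 15.21·0.2431 = 3.6976.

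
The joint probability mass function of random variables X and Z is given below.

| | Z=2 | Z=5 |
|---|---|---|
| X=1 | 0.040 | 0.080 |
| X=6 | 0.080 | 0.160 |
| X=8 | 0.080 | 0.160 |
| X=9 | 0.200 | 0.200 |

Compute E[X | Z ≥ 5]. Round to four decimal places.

P(Z ≥ 5) = 0.600.
Σ X·P over the event = 1·(0.080) + 6·(0.160) + 8·(0.160) + 9·(0.200) = 4.120.
E[X | Z ≥ 5] = (4.120) / (0.600) = 6.8667.

6.8667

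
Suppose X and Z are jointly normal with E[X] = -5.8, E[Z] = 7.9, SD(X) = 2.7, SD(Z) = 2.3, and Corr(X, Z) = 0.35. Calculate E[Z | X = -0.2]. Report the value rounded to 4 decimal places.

9.5696

The regression of Z on X has slope ρ·σ_Z/σ_X and passes through (μ_X, μ_Z).
E[Z | X=-0.2] = 7.9 + (0.35)·(2.3/2.7)·(-0.2 − (-5.8)) = 7.9 + (0.29815)·(5.6) = 9.5696.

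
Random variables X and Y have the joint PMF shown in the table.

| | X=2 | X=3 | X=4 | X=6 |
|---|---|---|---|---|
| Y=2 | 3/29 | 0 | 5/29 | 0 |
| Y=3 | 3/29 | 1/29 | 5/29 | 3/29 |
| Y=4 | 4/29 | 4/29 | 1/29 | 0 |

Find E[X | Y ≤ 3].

P(Y ≤ 3) = 20/29.
Σ X·P over the event = 2·(3/29) + 2·(3/29) + 3·(1/29) + 4·(5/29) + 4·(5/29) + 6·(3/29) = 73/29.
E[X | Y ≤ 3] = (73/29) / (20/29) = 73/20.

73/20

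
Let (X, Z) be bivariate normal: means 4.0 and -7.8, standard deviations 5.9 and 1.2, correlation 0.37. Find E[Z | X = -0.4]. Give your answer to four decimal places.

The regression of Z on X has slope ρ·σ_Z/σ_X and passes through (μ_X, μ_Z).
E[Z | X=-0.4] = -7.8 + (0.37)·(1.2/5.9)·(-0.4 − (4.0)) = -7.8 + (0.075254)·(-4.4) = -8.1311.

-8.1311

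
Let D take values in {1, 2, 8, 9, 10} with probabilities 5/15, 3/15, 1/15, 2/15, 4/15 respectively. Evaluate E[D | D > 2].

P(D > 2) = 7/15.
Σ over the event: 8·1/15 + 9·2/15 + 10·4/15 = 22/5.
E[D | D > 2] = (22/5) / (7/15) = 66/7.

66/7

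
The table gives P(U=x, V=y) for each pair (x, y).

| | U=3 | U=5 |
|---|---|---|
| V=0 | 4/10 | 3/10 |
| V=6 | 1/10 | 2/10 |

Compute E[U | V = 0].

27/7

P(V = 0) = 7/10.
Σ U·P over the event = 3·(4/10) + 5·(3/10) = 27/10.
E[U | V = 0] = (27/10) / (7/10) = 27/7.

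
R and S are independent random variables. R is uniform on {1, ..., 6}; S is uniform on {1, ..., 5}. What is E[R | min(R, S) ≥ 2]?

4

P(min(R, S) ≥ 2) = 2/3.
Summing R·P(x,y) over outcomes with min(R, S) ≥ 2 gives 8/3.
E[R | min(R, S) ≥ 2] = (8/3) / (2/3) = 4.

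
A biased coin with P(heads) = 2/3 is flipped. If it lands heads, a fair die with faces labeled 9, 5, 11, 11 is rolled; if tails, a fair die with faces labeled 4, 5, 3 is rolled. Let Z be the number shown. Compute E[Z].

22/3

E[Z | heads] = (9+5+11+11)/4 = 9.
E[Z | tails] = (4+5+3)/3 = 4.
E[Z] = (2/3)·(9) + (1/3)·(4) = 22/3.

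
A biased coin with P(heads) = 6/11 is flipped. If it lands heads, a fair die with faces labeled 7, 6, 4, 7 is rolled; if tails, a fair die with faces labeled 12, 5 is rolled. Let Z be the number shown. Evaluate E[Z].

157/22

E[Z | heads] = (7+6+4+7)/4 = 6.
E[Z | tails] = (12+5)/2 = 17/2.
E[Z] = (6/11)·(6) + (5/11)·(17/2) = 157/22.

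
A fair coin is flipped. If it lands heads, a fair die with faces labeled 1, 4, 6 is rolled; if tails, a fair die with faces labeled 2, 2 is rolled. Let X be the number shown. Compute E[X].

17/6

E[X | heads] = (1+4+6)/3 = 11/3.
E[X | tails] = (2+2)/2 = 2.
E[X] = (1/2)·(11/3) + (1/2)·(2) = 17/6.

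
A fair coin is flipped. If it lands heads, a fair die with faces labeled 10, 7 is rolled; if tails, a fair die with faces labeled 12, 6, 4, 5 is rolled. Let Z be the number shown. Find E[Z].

E[Z | heads] = (10+7)/2 = 17/2.
E[Z | tails] = (12+6+4+5)/4 = 27/4.
By the law of total expectation,
E[Z] = (1/2)·(17/2) + (1/2)·(27/4) = 61/8.

61/8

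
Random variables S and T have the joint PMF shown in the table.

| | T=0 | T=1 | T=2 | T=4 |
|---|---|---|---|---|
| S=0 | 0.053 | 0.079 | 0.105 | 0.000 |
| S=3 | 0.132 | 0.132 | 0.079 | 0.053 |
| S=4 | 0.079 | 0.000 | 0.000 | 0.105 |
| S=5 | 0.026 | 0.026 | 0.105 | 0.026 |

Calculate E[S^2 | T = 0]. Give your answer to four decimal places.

P(T = 0) = 0.290.
Σ S^2·P over the event = 0·(0.053) + 9·(0.132) + 16·(0.079) + 25·(0.026) = 3.102.
E[S^2 | T = 0] = (3.102) / (0.290) = 10.6966.

10.6966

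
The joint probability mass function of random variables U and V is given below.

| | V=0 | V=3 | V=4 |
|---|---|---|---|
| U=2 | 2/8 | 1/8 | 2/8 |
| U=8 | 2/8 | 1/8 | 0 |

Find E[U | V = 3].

5

P(V = 3) = 1/4.
Σ U·P over the event = 2·(1/8) + 8·(1/8) = 5/4.
E[U | V = 3] = (5/4) / (1/4) = 5.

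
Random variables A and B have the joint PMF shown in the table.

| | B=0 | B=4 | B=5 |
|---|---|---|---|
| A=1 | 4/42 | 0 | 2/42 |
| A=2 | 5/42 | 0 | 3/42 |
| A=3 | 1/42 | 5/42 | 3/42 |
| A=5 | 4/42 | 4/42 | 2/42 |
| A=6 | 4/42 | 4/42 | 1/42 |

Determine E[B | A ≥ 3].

P(A ≥ 3) = 2/3.
Summing B·P(A=x,B=y) over the conditioning event gives 41/21.
E[B | A ≥ 3] = (41/21) / (2/3) = 41/14.

41/14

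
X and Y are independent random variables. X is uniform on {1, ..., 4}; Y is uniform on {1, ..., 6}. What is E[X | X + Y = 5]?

Outcomes with X + Y = 5: (1,4), (2,3), (3,2), (4,1), each with probability 1/24.
E[X | X + Y = 5] = (1 + 2 + 3 + 4) / 4 = 5/2.

5/2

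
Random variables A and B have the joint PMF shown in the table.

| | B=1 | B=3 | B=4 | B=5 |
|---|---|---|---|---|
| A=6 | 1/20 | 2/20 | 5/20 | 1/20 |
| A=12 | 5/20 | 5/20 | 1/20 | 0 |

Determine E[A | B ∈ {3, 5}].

P(B ∈ {3, 5}) = 2/5.
Σ A·P over the event = 6·(2/20) + 6·(1/20) + 12·(5/20) = 39/10.
E[A | B ∈ {3, 5}] = (39/10) / (2/5) = 39/4.

39/4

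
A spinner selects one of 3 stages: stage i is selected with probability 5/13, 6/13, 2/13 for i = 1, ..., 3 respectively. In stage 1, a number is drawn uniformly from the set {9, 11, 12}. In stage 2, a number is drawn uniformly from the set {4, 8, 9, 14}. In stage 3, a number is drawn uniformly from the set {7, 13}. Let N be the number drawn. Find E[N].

E[N | stage 1] = (9+11+12)/3 = 32/3.
E[N | stage 2] = (4+8+9+14)/4 = 35/4.
E[N | stage 3] = (7+13)/2 = 10.
By the law of total expectation,
E[N] = (5/13)·(32/3) + (6/13)·(35/4) + (2/13)·(10) = 755/78.

755/78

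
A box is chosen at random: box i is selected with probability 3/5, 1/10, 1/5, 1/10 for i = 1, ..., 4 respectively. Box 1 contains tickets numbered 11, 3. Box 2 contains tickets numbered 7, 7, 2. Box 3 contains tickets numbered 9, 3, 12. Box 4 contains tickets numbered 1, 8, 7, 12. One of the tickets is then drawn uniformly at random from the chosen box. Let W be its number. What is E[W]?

E[W | box 1] = (11+3)/2 = 7.
E[W | box 2] = (7+7+2)/3 = 16/3.
E[W | box 3] = (9+3+12)/3 = 8.
E[W | box 4] = (1+8+7+12)/4 = 7.
E[W] = (3/5)·(7) + (1/10)·(16/3) + (1/5)·(8) + (1/10)·(7) = 211/30.

211/30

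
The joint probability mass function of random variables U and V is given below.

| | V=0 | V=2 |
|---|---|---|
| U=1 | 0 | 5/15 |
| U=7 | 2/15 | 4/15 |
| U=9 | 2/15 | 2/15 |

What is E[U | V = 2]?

51/11

P(V = 2) = 11/15.
Σ U·P over the event = 1·(5/15) + 7·(4/15) + 9·(2/15) = 17/5.
E[U | V = 2] = (17/5) / (11/15) = 51/11.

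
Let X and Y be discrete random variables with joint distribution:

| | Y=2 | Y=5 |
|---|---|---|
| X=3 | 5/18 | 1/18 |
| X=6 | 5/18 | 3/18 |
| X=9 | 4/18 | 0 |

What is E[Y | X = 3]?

P(X = 3) = 1/3.
Σ Y·P over the event = 2·(5/18) + 5·(1/18) = 5/6.
E[Y | X = 3] = (5/6) / (1/3) = 5/2.

5/2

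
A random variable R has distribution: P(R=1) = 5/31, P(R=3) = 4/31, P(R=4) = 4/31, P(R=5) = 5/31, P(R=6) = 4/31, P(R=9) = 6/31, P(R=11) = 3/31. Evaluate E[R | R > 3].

76/11

P(R > 3) = 22/31.
Σ over the event: 4·4/31 + 5·5/31 + 6·4/31 + 9·6/31 + 11·3/31 = 152/31.
E[R | R > 3] = (152/31) / (22/31) = 76/11.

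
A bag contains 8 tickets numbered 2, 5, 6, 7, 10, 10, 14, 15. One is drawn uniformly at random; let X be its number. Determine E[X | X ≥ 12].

29/2

P(X ≥ 12) = 1/4.
Σ over the event: 14·1/8 + 15·1/8 = 29/8.
E[X | X ≥ 12] = (29/8) / (1/4) = 29/2.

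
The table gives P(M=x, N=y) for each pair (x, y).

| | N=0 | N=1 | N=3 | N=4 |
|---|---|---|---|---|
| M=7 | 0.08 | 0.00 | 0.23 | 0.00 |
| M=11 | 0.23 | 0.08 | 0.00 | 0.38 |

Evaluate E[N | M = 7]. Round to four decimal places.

P(M = 7) = 0.31.
Σ N·P over the event = 0·(0.08) + 3·(0.23) = 0.69.
E[N | M = 7] = (0.69) / (0.31) = 2.2258.

2.2258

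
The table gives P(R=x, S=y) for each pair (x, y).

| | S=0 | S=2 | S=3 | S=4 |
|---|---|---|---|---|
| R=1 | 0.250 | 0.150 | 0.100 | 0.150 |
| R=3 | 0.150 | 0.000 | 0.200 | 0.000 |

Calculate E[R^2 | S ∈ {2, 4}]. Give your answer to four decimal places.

P(S ∈ {2, 4}) = 0.300.
Σ R^2·P over the event = 1·(0.150) + 1·(0.150) = 0.300.
E[R^2 | S ∈ {2, 4}] = (0.300) / (0.300) = 1.0000.

1.0000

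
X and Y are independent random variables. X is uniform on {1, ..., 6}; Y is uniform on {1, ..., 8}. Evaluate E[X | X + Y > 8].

P(X + Y > 8) = 7/16.
Summing X·P(x,y) over outcomes with X + Y > 8 gives 91/48.
E[X | X + Y > 8] = (91/48) / (7/16) = 13/3.

13/3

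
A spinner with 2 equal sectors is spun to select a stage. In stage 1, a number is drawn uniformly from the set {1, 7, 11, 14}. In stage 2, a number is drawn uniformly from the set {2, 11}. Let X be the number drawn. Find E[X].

E[X | stage 1] = (1+7+11+14)/4 = 33/4.
E[X | stage 2] = (2+11)/2 = 13/2.
By the law of total expectation,
E[X] = (1/2)·(33/4) + (1/2)·(13/2) = 59/8.

59/8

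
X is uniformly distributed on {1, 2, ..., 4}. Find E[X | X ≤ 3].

Given X ≤ 3, X is equally likely to be any of {1, 2, 3}.
E[X | X ≤ 3] = (1 + 2 + 3) / 3 = 2.

2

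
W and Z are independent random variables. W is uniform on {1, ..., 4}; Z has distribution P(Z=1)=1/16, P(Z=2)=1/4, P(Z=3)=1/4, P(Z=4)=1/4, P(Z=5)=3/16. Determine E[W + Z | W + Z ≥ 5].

45/7

P(W + Z ≥ 5) = 49/64.
Summing (W+Z)·P(x,y) over outcomes with W + Z ≥ 5 gives 315/64.
E[W + Z | W + Z ≥ 5] = (315/64) / (49/64) = 45/7.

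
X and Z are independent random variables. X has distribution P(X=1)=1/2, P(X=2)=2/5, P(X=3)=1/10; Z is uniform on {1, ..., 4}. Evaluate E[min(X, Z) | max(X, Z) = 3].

P(max(X, Z) = 3) = 3/10.
Summing min(X,Z)·P(x,y) over outcomes with max(X, Z) = 3 gives 19/40.
E[min(X, Z) | max(X, Z) = 3] = (19/40) / (3/10) = 19/12.

19/12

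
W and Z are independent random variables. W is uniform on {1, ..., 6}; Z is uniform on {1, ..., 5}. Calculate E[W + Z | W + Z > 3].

P(W + Z > 3) = 9/10.
Summing (W+Z)·P(x,y) over outcomes with W + Z > 3 gives 187/30.
E[W + Z | W + Z > 3] = (187/30) / (9/10) = 187/27.

187/27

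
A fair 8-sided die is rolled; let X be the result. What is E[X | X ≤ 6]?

7/2

Given X ≤ 6, X is equally likely to be any of {1, 2, 3, 4, 5, 6}.
E[X | X ≤ 6] = (1 + 2 + 3 + 4 + 5 + 6) / 6 = 7/2.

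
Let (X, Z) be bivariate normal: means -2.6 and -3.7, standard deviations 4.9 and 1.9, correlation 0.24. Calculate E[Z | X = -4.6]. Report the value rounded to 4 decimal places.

For a bivariate normal, E[Z | X=x] = μ_Z + ρ·(σ_Z/σ_X)·(x − μ_X).
E[Z | X=-4.6] = -3.7 + (0.24)·(1.9/4.9)·(-4.6 − (-2.6)) = -3.7 + (0.093061)·(-2) = -3.8861.

-3.8861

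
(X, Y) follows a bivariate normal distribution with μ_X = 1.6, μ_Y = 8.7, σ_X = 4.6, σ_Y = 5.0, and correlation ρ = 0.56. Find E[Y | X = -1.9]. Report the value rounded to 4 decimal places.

6.5696

The regression of Y on X has slope ρ·σ_Y/σ_X and passes through (μ_X, μ_Y).
E[Y | X=-1.9] = 8.7 + (0.56)·(5.0/4.6)·(-1.9 − (1.6)) = 8.7 + (0.6087)·(-3.5) = 6.5696.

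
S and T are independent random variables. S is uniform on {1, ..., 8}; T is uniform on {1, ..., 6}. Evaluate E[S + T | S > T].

P(S > T) = 9/16.
Summing (S+T)·P(x,y) over outcomes with S > T gives 79/16.
E[S + T | S > T] = (79/16) / (9/16) = 79/9.

79/9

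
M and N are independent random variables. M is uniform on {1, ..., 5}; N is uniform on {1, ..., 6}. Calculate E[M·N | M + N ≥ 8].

39/2

Outcomes with M + N ≥ 8: (2,6), (3,5), (3,6), (4,4), (4,5), (4,6), (5,3), (5,4), (5,5), (5,6), each with probability 1/30.
E[M·N | M + N ≥ 8] = (12 + 15 + 18 + 16 + 20 + 24 + 15 + 20 + 25 + 30) / 10 = 39/2.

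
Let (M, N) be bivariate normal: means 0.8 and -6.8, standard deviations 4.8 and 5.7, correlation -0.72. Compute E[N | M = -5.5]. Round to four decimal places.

The regression of N on M has slope ρ·σ_N/σ_M and passes through (μ_M, μ_N).
E[N | M=-5.5] = -6.8 + (-0.72)·(5.7/4.8)·(-5.5 − (0.8)) = -6.8 + (-0.855)·(-6.3) = -1.4135.

-1.4135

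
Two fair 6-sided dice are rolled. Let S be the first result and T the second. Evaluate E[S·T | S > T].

35/3

P(S > T) = 5/12.
Summing ST·P(x,y) over outcomes with S > T gives 175/36.
E[S·T | S > T] = (175/36) / (5/12) = 35/3.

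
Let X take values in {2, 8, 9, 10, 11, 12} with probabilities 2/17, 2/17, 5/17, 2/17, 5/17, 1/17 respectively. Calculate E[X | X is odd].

10

P(X is odd) = 10/17.
Σ over the event: 9·5/17 + 11·5/17 = 100/17.
E[X | X is odd] = (100/17) / (10/17) = 10.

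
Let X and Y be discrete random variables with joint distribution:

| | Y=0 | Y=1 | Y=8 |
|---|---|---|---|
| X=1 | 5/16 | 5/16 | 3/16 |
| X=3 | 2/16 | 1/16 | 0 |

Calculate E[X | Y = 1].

P(Y = 1) = 3/8.
Σ X·P over the event = 1·(5/16) + 3·(1/16) = 1/2.
E[X | Y = 1] = (1/2) / (3/8) = 4/3.

4/3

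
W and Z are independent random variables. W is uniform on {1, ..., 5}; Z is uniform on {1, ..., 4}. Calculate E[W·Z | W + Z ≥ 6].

Outcomes with W + Z ≥ 6: (2,4), (3,3), (3,4), (4,2), (4,3), (4,4), (5,1), (5,2), (5,3), (5,4), each with probability 1/20.
E[W·Z | W + Z ≥ 6] = (8 + 9 + 12 + 8 + 12 + 16 + 5 + 10 + 15 + 20) / 10 = 23/2.

23/2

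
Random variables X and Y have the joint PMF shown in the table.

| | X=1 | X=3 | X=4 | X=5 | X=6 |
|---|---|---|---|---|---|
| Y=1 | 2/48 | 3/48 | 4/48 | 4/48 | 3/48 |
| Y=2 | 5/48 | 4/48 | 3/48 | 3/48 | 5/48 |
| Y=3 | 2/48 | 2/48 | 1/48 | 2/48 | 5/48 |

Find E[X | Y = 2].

P(Y = 2) = 5/12.
Σ X·P over the event = 1·(5/48) + 3·(4/48) + 4·(3/48) + 5·(3/48) + 6·(5/48) = 37/24.
E[X | Y = 2] = (37/24) / (5/12) = 37/10.

37/10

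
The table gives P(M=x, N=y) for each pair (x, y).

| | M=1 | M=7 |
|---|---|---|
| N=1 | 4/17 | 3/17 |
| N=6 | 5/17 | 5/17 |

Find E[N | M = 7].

P(M = 7) = 8/17.
Σ N·P over the event = 1·(3/17) + 6·(5/17) = 33/17.
E[N | M = 7] = (33/17) / (8/17) = 33/8.

33/8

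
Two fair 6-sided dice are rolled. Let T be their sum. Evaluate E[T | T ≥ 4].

244/33

P(T ≥ 4) = 11/12.
E[T | T ≥ 4] = (61/9) / (11/12) = 244/33.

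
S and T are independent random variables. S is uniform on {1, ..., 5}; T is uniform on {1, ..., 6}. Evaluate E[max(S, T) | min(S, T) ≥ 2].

9/2

P(min(S, T) ≥ 2) = 2/3.
Summing max(S,T)·P(x,y) over outcomes with min(S, T) ≥ 2 gives 3.
E[max(S, T) | min(S, T) ≥ 2] = (3) / (2/3) = 9/2.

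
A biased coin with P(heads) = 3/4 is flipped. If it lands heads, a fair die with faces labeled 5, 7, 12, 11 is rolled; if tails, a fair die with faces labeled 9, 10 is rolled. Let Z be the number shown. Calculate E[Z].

E[Z | heads] = (5+7+12+11)/4 = 35/4.
E[Z | tails] = (9+10)/2 = 19/2.
By the law of total expectation,
E[Z] = (3/4)·(35/4) + (1/4)·(19/2) = 143/16.

143/16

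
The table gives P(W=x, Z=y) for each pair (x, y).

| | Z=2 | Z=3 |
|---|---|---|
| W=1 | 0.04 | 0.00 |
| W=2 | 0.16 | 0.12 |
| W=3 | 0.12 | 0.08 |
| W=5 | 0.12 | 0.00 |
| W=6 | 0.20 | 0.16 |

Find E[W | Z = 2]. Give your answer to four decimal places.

P(Z = 2) = 0.64.
Summing W·P(W=x,Z=y) over the conditioning event gives 2.52.
E[W | Z = 2] = (2.52) / (0.64) = 3.9375.

3.9375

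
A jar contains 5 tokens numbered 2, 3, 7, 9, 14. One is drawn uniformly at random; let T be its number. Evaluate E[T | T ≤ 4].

P(T ≤ 4) = 2/5.
Σ over the event: 2·1/5 + 3·1/5 = 1.
E[T | T ≤ 4] = (1) / (2/5) = 5/2.

5/2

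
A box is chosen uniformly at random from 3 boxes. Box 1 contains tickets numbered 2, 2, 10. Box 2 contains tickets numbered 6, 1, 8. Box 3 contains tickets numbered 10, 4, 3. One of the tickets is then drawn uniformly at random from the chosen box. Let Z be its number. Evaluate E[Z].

46/9

E[Z | box 1] = (2+2+10)/3 = 14/3.
E[Z | box 2] = (6+1+8)/3 = 5.
E[Z | box 3] = (10+4+3)/3 = 17/3.
E[Z] = (1/3)·(14/3) + (1/3)·(5) + (1/3)·(17/3) = 46/9.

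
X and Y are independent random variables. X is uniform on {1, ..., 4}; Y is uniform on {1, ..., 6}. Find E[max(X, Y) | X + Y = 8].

P(X + Y = 8) = 1/8.
Summing max(X,Y)·P(x,y) over outcomes with X + Y = 8 gives 5/8.
E[max(X, Y) | X + Y = 8] = (5/8) / (1/8) = 5.

5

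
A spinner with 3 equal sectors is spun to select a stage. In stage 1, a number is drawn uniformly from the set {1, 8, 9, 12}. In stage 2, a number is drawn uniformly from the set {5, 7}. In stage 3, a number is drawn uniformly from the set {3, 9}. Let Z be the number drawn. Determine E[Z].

13/2

E[Z | stage 1] = (1+8+9+12)/4 = 15/2.
E[Z | stage 2] = (5+7)/2 = 6.
E[Z | stage 3] = (3+9)/2 = 6.
E[Z] = (1/3)·(15/2) + (1/3)·(6) + (1/3)·(6) = 13/2.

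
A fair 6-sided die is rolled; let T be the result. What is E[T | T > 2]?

9/2

Given T > 2, T is equally likely to be any of {3, 4, 5, 6}.
E[T | T > 2] = (3 + 4 + 5 + 6) / 4 = 9/2.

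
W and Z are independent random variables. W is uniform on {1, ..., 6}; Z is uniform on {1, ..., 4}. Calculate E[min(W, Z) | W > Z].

15/7

P(W > Z) = 7/12.
Summing min(W,Z)·P(x,y) over outcomes with W > Z gives 5/4.
E[min(W, Z) | W > Z] = (5/4) / (7/12) = 15/7.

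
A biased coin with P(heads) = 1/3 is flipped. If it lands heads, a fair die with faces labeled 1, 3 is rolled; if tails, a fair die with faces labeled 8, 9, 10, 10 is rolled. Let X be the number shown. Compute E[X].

E[X | heads] = (1+3)/2 = 2.
E[X | tails] = (8+9+10+10)/4 = 37/4.
By the law of total expectation,
E[X] = (1/3)·(2) + (2/3)·(37/4) = 41/6.

41/6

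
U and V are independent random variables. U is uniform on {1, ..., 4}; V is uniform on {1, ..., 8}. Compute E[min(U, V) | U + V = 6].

2

Outcomes with U + V = 6: (1,5), (2,4), (3,3), (4,2), each with probability 1/32.
E[min(U, V) | U + V = 6] = (1 + 2 + 3 + 2) / 4 = 2.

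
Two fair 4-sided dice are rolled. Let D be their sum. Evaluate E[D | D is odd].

P(D is odd) = 1/2.
Σ over the event: 3·1/8 + 5·1/4 + 7·1/8 = 5/2.
E[D | D is odd] = (5/2) / (1/2) = 5.

5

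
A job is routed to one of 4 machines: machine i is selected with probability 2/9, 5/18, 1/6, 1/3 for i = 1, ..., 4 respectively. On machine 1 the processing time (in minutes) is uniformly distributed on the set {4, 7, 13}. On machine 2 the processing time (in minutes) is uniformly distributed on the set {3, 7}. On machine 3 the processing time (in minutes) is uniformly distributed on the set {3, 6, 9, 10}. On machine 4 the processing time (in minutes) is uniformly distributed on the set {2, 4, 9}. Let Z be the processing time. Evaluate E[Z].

6

E[Z | machine 1] = (4+7+13)/3 = 8.
E[Z | machine 2] = (3+7)/2 = 5.
E[Z | machine 3] = (3+6+9+10)/4 = 7.
E[Z | machine 4] = (2+4+9)/3 = 5.
By the law of total expectation,
E[Z] = (2/9)·(8) + (5/18)·(5) + (1/6)·(7) + (1/3)·(5) = 6.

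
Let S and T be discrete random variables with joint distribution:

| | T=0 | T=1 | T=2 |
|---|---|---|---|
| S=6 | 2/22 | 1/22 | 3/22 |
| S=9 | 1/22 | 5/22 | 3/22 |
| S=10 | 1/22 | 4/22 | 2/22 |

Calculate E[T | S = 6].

7/6

P(S = 6) = 3/11.
Σ T·P over the event = 0·(2/22) + 1·(1/22) + 2·(3/22) = 7/22.
E[T | S = 6] = (7/22) / (3/11) = 7/6.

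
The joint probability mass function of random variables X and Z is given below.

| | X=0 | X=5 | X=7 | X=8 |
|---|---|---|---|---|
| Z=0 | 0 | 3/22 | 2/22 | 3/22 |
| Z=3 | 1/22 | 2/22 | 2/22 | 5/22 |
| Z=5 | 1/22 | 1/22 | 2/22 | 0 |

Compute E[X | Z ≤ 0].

P(Z ≤ 0) = 4/11.
Σ X·P over the event = 5·(3/22) + 7·(2/22) + 8·(3/22) = 53/22.
E[X | Z ≤ 0] = (53/22) / (4/11) = 53/8.

53/8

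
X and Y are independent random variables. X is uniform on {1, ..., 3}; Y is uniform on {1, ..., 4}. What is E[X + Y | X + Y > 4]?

P(X + Y > 4) = 1/2.
Summing (X+Y)·P(x,y) over outcomes with X + Y > 4 gives 17/6.
E[X + Y | X + Y > 4] = (17/6) / (1/2) = 17/3.

17/3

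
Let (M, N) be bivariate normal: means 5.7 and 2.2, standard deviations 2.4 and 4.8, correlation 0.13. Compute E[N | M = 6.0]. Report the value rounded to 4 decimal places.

2.2780

E[N | M=x] = μ_N + ρ(σ_N/σ_M)(x − μ_M) for jointly normal variables.
E[N | M=6.0] = 2.2 + (0.13)·(4.8/2.4)·(6.0 − (5.7)) = 2.2 + (0.26)·(0.3) = 2.2780.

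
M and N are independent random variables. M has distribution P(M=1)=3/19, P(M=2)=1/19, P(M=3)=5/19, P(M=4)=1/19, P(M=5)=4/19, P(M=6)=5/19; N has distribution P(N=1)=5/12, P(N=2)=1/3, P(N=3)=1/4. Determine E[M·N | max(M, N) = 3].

P(max(M, N) = 3) = 6/19.
Summing MN·P(x,y) over outcomes with max(M, N) = 3 gives 125/76.
E[M·N | max(M, N) = 3] = (125/76) / (6/19) = 125/24.

125/24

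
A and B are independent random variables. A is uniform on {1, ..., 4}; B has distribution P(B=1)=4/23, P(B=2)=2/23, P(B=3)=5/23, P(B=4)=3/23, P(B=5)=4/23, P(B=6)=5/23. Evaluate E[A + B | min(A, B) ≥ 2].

P(min(A, B) ≥ 2) = 57/92.
Summing (A+B)·P(x,y) over outcomes with min(A, B) ≥ 2 gives 9/2.
E[A + B | min(A, B) ≥ 2] = (9/2) / (57/92) = 138/19.

138/19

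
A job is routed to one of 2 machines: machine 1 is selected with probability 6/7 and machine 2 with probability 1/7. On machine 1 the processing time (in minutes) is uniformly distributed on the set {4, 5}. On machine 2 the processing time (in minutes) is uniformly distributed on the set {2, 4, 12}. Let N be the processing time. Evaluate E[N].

33/7

E[N | machine 1] = (4+5)/2 = 9/2.
E[N | machine 2] = (2+4+12)/3 = 6.
By the law of total expectation,
E[N] = (6/7)·(9/2) + (1/7)·(6) = 33/7.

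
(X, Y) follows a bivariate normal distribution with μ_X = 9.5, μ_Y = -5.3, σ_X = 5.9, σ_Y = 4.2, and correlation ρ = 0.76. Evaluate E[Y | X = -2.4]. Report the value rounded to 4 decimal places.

-11.7381

E[Y | X=x] = μ_Y + ρ(σ_Y/σ_X)(x − μ_X) for jointly normal variables.
E[Y | X=-2.4] = -5.3 + (0.76)·(4.2/5.9)·(-2.4 − (9.5)) = -5.3 + (0.54102)·(-11.9) = -11.7381.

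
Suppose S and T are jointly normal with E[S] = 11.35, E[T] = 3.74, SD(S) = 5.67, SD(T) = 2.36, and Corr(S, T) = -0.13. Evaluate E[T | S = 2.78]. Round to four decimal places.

4.2037

E[T | S=x] = μ_T + ρ(σ_T/σ_S)(x − μ_S) for jointly normal variables.
E[T | S=2.78] = 3.74 + (-0.13)·(2.36/5.67)·(2.78 − (11.35)) = 3.74 + (-0.054109)·(-8.57) = 4.2037.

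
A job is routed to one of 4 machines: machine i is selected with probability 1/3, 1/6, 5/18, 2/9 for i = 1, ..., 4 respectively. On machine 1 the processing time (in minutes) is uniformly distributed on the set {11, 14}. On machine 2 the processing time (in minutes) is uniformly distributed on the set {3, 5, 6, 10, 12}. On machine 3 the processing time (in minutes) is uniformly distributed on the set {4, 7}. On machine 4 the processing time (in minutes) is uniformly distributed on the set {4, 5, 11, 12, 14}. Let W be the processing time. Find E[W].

1609/180

E[W | machine 1] = (11+14)/2 = 25/2.
E[W | machine 2] = (3+5+6+10+12)/5 = 36/5.
E[W | machine 3] = (4+7)/2 = 11/2.
E[W | machine 4] = (4+5+11+12+14)/5 = 46/5.
By the law of total expectation,
E[W] = (1/3)·(25/2) + (1/6)·(36/5) + (5/18)·(11/2) + (2/9)·(46/5) = 1609/180.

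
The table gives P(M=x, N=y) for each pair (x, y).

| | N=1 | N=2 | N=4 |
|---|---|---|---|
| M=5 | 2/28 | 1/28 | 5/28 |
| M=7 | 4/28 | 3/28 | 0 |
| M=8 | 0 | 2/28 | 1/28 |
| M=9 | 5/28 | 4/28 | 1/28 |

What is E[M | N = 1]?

83/11

P(N = 1) = 11/28.
Σ M·P over the event = 5·(2/28) + 7·(4/28) + 9·(5/28) = 83/28.
E[M | N = 1] = (83/28) / (11/28) = 83/11.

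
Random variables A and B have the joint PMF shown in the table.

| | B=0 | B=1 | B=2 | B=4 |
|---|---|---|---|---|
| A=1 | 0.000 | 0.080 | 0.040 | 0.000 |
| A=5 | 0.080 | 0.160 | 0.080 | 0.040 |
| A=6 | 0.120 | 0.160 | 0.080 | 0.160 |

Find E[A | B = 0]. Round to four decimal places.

5.6000

P(B = 0) = 0.200.
Σ A·P over the event = 5·(0.080) + 6·(0.120) = 1.120.
E[A | B = 0] = (1.120) / (0.200) = 5.6000.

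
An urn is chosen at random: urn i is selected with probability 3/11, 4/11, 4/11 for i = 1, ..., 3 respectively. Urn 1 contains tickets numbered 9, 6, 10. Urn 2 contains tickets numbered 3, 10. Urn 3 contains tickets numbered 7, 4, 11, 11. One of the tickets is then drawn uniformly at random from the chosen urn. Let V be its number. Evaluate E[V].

84/11

E[V | urn 1] = (9+6+10)/3 = 25/3.
E[V | urn 2] = (3+10)/2 = 13/2.
E[V | urn 3] = (7+4+11+11)/4 = 33/4.
By the law of total expectation,
E[V] = (3/11)·(25/3) + (4/11)·(13/2) + (4/11)·(33/4) = 84/11.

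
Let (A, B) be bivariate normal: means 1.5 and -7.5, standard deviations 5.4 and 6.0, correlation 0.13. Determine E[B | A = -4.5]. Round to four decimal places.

-8.3667

The regression of B on A has slope ρ·σ_B/σ_A and passes through (μ_A, μ_B).
E[B | A=-4.5] = -7.5 + (0.13)·(6.0/5.4)·(-4.5 − (1.5)) = -7.5 + (0.144444)·(-6) = -8.3667.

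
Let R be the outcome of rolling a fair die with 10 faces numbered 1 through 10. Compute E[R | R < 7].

7/2

Given R < 7, R is equally likely to be any of {1, 2, 3, 4, 5, 6}.
E[R | R < 7] = (1 + 2 + 3 + 4 + 5 + 6) / 6 = 7/2.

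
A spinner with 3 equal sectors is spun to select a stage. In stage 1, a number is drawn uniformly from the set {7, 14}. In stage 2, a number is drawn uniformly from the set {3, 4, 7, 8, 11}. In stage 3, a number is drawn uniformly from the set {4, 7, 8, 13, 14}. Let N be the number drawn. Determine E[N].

E[N | stage 1] = (7+14)/2 = 21/2.
E[N | stage 2] = (3+4+7+8+11)/5 = 33/5.
E[N | stage 3] = (4+7+8+13+14)/5 = 46/5.
E[N] = (1/3)·(21/2) + (1/3)·(33/5) + (1/3)·(46/5) = 263/30.

263/30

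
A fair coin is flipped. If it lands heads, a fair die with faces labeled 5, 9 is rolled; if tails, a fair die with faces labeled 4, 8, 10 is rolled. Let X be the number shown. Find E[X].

E[X | heads] = (5+9)/2 = 7.
E[X | tails] = (4+8+10)/3 = 22/3.
E[X] = (1/2)·(7) + (1/2)·(22/3) = 43/6.

43/6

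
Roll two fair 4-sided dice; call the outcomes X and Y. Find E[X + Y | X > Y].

5

Outcomes with X > Y: (2,1), (3,1), (3,2), (4,1), (4,2), (4,3), each with probability 1/16.
E[X + Y | X > Y] = (3 + 4 + 5 + 5 + 6 + 7) / 6 = 5.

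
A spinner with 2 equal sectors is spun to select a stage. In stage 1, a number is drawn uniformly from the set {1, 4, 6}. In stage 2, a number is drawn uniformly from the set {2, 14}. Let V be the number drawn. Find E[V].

35/6

E[V | stage 1] = (1+4+6)/3 = 11/3.
E[V | stage 2] = (2+14)/2 = 8.
By the law of total expectation,
E[V] = (1/2)·(11/3) + (1/2)·(8) = 35/6.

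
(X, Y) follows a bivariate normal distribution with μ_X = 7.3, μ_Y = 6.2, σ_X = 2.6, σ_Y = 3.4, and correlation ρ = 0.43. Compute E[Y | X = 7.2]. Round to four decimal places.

For a bivariate normal, E[Y | X=x] = μ_Y + ρ·(σ_Y/σ_X)·(x − μ_X).
E[Y | X=7.2] = 6.2 + (0.43)·(3.4/2.6)·(7.2 − (7.3)) = 6.2 + (0.56231)·(-0.1) = 6.1438.

6.1438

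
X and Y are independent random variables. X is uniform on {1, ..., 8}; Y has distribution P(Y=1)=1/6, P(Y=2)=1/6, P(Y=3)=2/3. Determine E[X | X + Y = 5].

P(X + Y = 5) = 1/8.
Summing X·P(x,y) over outcomes with X + Y = 5 gives 5/16.
E[X | X + Y = 5] = (5/16) / (1/8) = 5/2.

5/2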